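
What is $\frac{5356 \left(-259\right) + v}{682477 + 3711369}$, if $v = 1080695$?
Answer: $- \frac{306509}{4393846} \approx -0.069759$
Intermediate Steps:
$\frac{5356 \left(-259\right) + v}{682477 + 3711369} = \frac{5356 \left(-259\right) + 1080695}{682477 + 3711369} = \frac{-1387204 + 1080695}{4393846} = \left(-306509\right) \frac{1}{4393846} = - \frac{306509}{4393846}$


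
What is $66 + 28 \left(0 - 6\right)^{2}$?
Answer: $1074$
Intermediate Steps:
$66 + 28 \left(0 - 6\right)^{2} = 66 + 28 \left(-6\right)^{2} = 66 + 28 \cdot 36 = 66 + 1008 = 1074$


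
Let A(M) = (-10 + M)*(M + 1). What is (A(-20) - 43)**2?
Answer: 277729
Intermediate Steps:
A(M) = (1 + M)*(-10 + M) (A(M) = (-10 + M)*(1 + M) = (1 + M)*(-10 + M))
(A(-20) - 43)**2 = ((-10 + (-20)**2 - 9*(-20)) - 43)**2 = ((-10 + 400 + 180) - 43)**2 = (570 - 43)**2 = 527**2 = 277729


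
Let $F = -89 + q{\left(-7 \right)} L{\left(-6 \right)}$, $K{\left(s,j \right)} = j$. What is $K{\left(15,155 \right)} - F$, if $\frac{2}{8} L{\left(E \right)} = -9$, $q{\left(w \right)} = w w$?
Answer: $2008$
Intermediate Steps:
$q{\left(w \right)} = w^{2}$
$L{\left(E \right)} = -36$ ($L{\left(E \right)} = 4 \left(-9\right) = -36$)
$F = -1853$ ($F = -89 + \left(-7\right)^{2} \left(-36\right) = -89 + 49 \left(-36\right) = -89 - 1764 = -1853$)
$K{\left(15,155 \right)} - F = 155 - -1853 = 155 + 1853 = 2008$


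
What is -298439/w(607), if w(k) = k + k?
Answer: -298439/1214 ≈ -245.83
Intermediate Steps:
w(k) = 2*k
-298439/w(607) = -298439/(2*607) = -298439/1214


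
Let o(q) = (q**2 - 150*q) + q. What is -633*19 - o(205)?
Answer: -23507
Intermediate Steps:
o(q) = q**2 - 149*q
-633*19 - o(205) = -633*19 - 205*(-149 + 205) = -12027 - 205*56 = -12027 - 1*11480 = -12027 - 11480 = -23507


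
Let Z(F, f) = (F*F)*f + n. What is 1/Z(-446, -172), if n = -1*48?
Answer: -1/34213600 ≈ -2.9228e-8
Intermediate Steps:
n = -48
Z(F, f) = -48 + f*F² (Z(F, f) = (F*F)*f - 48 = F²*f - 48 = f*F² - 48 = -48 + f*F²)
1/Z(-446, -172) = 1/(-48 - 172*(-446)²) = 1/(-48 - 172*198916) = 1/(-48 - 34213552) = 1/(-34213600) = -1/34213600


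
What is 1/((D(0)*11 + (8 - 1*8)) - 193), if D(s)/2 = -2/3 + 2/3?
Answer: -1/193 ≈ -0.0051813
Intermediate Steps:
D(s) = 0 (D(s) = 2*(-2/3 + 2/3) = 2*(-2*⅓ + 2*(⅓)) = 2*(-⅔ + ⅔) = 2*0 = 0)
1/((D(0)*11 + (8 - 1*8)) - 193) = 1/((0*11 + (8 - 1*8)) - 193) = 1/((0 + (8 - 8)) - 193) = 1/((0 + 0) - 193) = 1/(0 - 193) = 1/(-193) = -1/193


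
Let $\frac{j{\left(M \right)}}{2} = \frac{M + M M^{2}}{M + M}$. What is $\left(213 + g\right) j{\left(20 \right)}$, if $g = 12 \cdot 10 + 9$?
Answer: $137142$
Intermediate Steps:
$j{\left(M \right)} = \frac{M + M^{3}}{M}$ ($j{\left(M \right)} = 2 \frac{M + M M^{2}}{M + M} = 2 \frac{M + M^{3}}{2 M} = \frac{M + M^{3}}{M}$)
$g = 129$ ($g = 120 + 9 = 129$)
$\left(213 + g\right) j{\left(20 \right)} = \left(213 + 129\right) \left(1 + 20^{2}\right) = 342 \left(1 + 400\right) = 342 \cdot 401 = 137142$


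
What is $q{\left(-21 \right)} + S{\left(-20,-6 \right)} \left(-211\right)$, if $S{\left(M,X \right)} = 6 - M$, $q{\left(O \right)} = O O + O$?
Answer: $-5066$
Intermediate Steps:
$q{\left(O \right)} = O + O^{2}$ ($q{\left(O \right)} = O^{2} + O = O + O^{2}$)
$q{\left(-21 \right)} + S{\left(-20,-6 \right)} \left(-211\right) = - 21 \left(1 - 21\right) + \left(6 - -20\right) \left(-211\right) = \left(-21\right) \left(-20\right) + \left(6 + 20\right) \left(-211\right) = 420 + 26 \left(-211\right) = 420 - 5486 = -5066$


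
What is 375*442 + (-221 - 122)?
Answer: 165407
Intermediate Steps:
375*442 + (-221 - 122) = 165750 - 343 = 165407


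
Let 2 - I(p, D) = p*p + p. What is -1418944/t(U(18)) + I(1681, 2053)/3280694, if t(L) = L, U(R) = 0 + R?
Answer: -68458411192/868419 ≈ -78831.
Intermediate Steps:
U(R) = R
I(p, D) = 2 - p - p**2 (I(p, D) = 2 - (p*p + p) = 2 - (p**2 + p) = 2 - (p + p**2) = 2 + (-p - p**2) = 2 - p - p**2)
-1418944/t(U(18)) + I(1681, 2053)/3280694 = -1418944/18 + (2 - 1*1681 - 1*1681**2)/3280694 = -1418944*1/18 + (2 - 1681 - 1*2825761)*(1/3280694) = -709472/9 + (2 - 1681 - 2825761)*(1/3280694) = -709472/9 - 2827440*1/3280694 = -709472/9 - 83160/96491 = -68458411192/868419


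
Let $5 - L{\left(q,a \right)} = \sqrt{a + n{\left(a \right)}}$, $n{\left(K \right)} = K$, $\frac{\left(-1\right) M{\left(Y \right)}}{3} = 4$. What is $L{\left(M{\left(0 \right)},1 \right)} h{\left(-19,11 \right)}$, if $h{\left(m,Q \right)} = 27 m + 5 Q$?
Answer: $-2290 + 458 \sqrt{2} \approx -1642.3$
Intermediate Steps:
$M{\left(Y \right)} = -12$ ($M{\left(Y \right)} = \left(-3\right) 4 = -12$)
$h{\left(m,Q \right)} = 5 Q + 27 m$
$L{\left(q,a \right)} = 5 - \sqrt{2} \sqrt{a}$ ($L{\left(q,a \right)} = 5 - \sqrt{a + a} = 5 - \sqrt{2 a} = 5 - \sqrt{2} \sqrt{a}$)
$L{\left(M{\left(0 \right)},1 \right)} h{\left(-19,11 \right)} = \left(5 - \sqrt{2} \sqrt{1}\right) \left(5 \cdot 11 + 27 \left(-19\right)\right) = \left(5 - \sqrt{2} \cdot 1\right) \left(55 - 513\right) = \left(5 - \sqrt{2}\right) \left(-458\right) = -2290 + 458 \sqrt{2}$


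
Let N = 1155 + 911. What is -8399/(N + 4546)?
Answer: -8399/6612 ≈ -1.2703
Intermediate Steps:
N = 2066
-8399/(N + 4546) = -8399/(2066 + 4546) = -8399/6612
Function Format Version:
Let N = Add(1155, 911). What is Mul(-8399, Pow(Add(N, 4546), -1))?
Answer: Rational(-8399, 6612) ≈ -1.2703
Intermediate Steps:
N = 2066
Mul(-8399, Pow(Add(N, 4546), -1)) = Mul(-8399, Pow(Add(2066, 4546), -1)) = Mul(-8399, Pow(6612, -1)) = Mul(-8399, Rational(1, 6612)) = Rational(-8399, 6612)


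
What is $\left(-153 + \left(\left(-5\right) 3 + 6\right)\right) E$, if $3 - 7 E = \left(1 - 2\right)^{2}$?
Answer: $- \frac{324}{7} \approx -46.286$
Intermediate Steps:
$E = \frac{2}{7}$ ($E = \frac{3}{7} - \frac{\left(1 - 2\right)^{2}}{7} = \frac{3}{7} - \frac{\left(-1\right)^{2}}{7} = \frac{3}{7} - \frac{1}{7} = \frac{2}{7} \approx 0.28571$)
$\left(-153 + \left(\left(-5\right) 3 + 6\right)\right) E = \left(-153 + \left(\left(-5\right) 3 + 6\right)\right) \frac{2}{7} = \left(-153 + \left(-15 + 6\right)\right) \frac{2}{7} = \left(-153 - 9\right) \frac{2}{7} = \left(-162\right) \frac{2}{7} = - \frac{324}{7}$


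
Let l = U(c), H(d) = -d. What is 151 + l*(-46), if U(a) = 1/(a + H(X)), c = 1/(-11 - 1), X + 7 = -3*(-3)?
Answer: 4327/25 ≈ 173.08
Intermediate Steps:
X = 2 (X = -7 - 3*(-3) = -7 + 9 = 2)
c = -1/12 (c = 1/(-12) = -1/12 ≈ -0.083333)
U(a) = 1/(-2 + a) (U(a) = 1/(a - 1*2) = 1/(a - 2) = 1/(-2 + a))
l = -12/25 (l = 1/(-2 - 1/12) = 1/(-25/12) = -12/25 ≈ -0.48000)
151 + l*(-46) = 151 - 12/25*(-46) = 151 + 552/25 = 4327/25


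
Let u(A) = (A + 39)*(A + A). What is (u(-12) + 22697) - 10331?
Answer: 11718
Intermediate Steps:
u(A) = 2*A*(39 + A) (u(A) = (39 + A)*(2*A) = 2*A*(39 + A))
(u(-12) + 22697) - 10331 = (2*(-12)*(39 - 12) + 22697) - 10331 = (2*(-12)*27 + 22697) - 10331 = (-648 + 22697) - 10331 = 22049 - 10331 = 11718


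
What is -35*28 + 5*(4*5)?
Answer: -880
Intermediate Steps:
-35*28 + 5*(4*5) = -980 + 5*20 = -980 + 100 = -880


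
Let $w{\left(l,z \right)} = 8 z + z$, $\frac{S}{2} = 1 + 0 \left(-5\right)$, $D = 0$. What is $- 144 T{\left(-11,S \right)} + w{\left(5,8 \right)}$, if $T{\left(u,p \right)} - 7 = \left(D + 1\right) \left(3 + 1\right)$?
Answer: $-1512$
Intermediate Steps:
$S = 2$ ($S = 2 \left(1 + 0 \left(-5\right)\right) = 2 \left(1 + 0\right) = 2 \cdot 1 = 2$)
$T{\left(u,p \right)} = 11$ ($T{\left(u,p \right)} = 7 + \left(0 + 1\right) \left(3 + 1\right) = 7 + 1 \cdot 4 = 7 + 4 = 11$)
$w{\left(l,z \right)} = 9 z$
$- 144 T{\left(-11,S \right)} + w{\left(5,8 \right)} = \left(-144\right) 11 + 9 \cdot 8 = -1584 + 72 = -1512$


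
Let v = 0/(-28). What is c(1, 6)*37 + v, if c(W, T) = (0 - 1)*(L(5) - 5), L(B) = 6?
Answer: -37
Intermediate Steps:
v = 0 (v = 0*(-1/28) = 0)
c(W, T) = -1 (c(W, T) = (0 - 1)*(6 - 5) = -1*1 = -1)
c(1, 6)*37 + v = -1*37 + 0 = -37 + 0 = -37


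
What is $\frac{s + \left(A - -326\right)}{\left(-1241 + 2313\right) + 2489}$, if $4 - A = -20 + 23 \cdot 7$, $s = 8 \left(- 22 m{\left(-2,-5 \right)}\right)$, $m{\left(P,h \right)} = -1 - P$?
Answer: $\frac{13}{3561} \approx 0.0036507$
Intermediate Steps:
$s = -176$ ($s = 8 \left(- 22 \left(-1 - -2\right)\right) = 8 \left(- 22 \left(-1 + 2\right)\right) = 8 \left(\left(-22\right) 1\right) = 8 \left(-22\right) = -176$)
$A = -137$ ($A = 4 - \left(-20 + 23 \cdot 7\right) = 4 - \left(-20 + 161\right) = 4 - 141 = -137$)
$\frac{s + \left(A - -326\right)}{\left(-1241 + 2313\right) + 2489} = \frac{-176 - -189}{\left(-1241 + 2313\right) + 2489} = \frac{-176 + \left(-137 + 326\right)}{1072 + 2489} = \frac{-176 + 189}{3561} = 13 \cdot \frac{1}{3561} = \frac{13}{3561}$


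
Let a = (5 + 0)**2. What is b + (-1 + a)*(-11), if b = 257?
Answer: -7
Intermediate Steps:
a = 25 (a = 5**2 = 25)
b + (-1 + a)*(-11) = 257 + (-1 + 25)*(-11) = 257 + 24*(-11) = 257 - 264 = -7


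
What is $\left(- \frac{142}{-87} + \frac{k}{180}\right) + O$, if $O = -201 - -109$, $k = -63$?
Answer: $- \frac{157849}{1740} \approx -90.718$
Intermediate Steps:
$O = -92$ ($O = -201 + 109 = -92$)
$\left(- \frac{142}{-87} + \frac{k}{180}\right) + O = \left(- \frac{142}{-87} - \frac{63}{180}\right) - 92 = \left(\left(-142\right) \left(- \frac{1}{87}\right) - \frac{7}{20}\right) - 92 = \left(\frac{142}{87} - \frac{7}{20}\right) - 92 = \frac{2231}{1740} - 92 = - \frac{157849}{1740}$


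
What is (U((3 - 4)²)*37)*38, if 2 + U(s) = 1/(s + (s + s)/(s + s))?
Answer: -2109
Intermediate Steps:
U(s) = -2 + 1/(1 + s) (U(s) = -2 + 1/(s + (s + s)/(s + s)) = -2 + 1/(s + (2*s)/((2*s))) = -2 + 1/(s + (2*s)*(1/(2*s))) = -2 + 1/(s + 1) = -2 + 1/(1 + s))
(U((3 - 4)²)*37)*38 = (((-1 - 2*(3 - 4)²)/(1 + (3 - 4)²))*37)*38 = (((-1 - 2*(-1)²)/(1 + (-1)²))*37)*38 = (((-1 - 2*1)/(1 + 1))*37)*38 = (((-1 - 2)/2)*37)*38 = (((½)*(-3))*37)*38 = -3/2*37*38 = -111/2*38 = -2109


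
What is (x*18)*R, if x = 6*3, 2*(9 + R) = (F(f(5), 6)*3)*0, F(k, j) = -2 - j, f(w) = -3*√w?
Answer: -2916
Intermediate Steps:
R = -9 (R = -9 + (((-2 - 1*6)*3)*0)/2 = -9 + (((-2 - 6)*3)*0)/2 = -9 + (-8*3*0)/2 = -9 + (-24*0)/2 = -9 + (½)*0 = -9 + 0 = -9)
x = 18
(x*18)*R = (18*18)*(-9) = 324*(-9) = -2916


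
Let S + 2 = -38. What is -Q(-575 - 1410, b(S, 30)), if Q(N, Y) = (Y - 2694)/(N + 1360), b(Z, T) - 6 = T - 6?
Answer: -2664/625 ≈ -4.2624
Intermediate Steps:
S = -40 (S = -2 - 38 = -40)
b(Z, T) = T (b(Z, T) = 6 + (T - 6) = 6 + (-6 + T) = T)
Q(N, Y) = (-2694 + Y)/(1360 + N)
-Q(-575 - 1410, b(S, 30)) = -(-2694 + 30)/(1360 + (-575 - 1410)) = -(-2664)/(1360 - 1985) = -(-2664)/(-625) = -(-1)*(-2664)/625 = -1*2664/625 = -2664/625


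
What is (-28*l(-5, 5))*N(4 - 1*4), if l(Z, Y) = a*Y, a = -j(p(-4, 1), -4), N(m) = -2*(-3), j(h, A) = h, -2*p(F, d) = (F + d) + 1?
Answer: 840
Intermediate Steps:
p(F, d) = -½ - F/2 - d/2 (p(F, d) = -((F + d) + 1)/2 = -(1 + F + d)/2 = -½ - F/2 - d/2)
N(m) = 6
a = -1 (a = -(-½ - ½*(-4) - ½*1) = -(-½ + 2 - ½) = -1*1 = -1)
l(Z, Y) = -Y
(-28*l(-5, 5))*N(4 - 1*4) = -(-28)*5*6 = -28*(-5)*6 = 140*6 = 840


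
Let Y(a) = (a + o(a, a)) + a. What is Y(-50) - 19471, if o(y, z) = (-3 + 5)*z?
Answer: -19671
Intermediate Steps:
o(y, z) = 2*z
Y(a) = 4*a (Y(a) = (a + 2*a) + a = 3*a + a = 4*a)
Y(-50) - 19471 = 4*(-50) - 19471 = -200 - 19471 = -19671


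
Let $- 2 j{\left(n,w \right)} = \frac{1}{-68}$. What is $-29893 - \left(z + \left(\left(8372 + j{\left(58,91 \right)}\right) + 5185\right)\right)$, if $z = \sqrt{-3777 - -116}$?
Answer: $- \frac{5909201}{136} - i \sqrt{3661} \approx -43450.0 - 60.506 i$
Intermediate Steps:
$j{\left(n,w \right)} = \frac{1}{136}$ ($j{\left(n,w \right)} = - \frac{1}{2 \left(-68\right)} = \left(- \frac{1}{2}\right) \left(- \frac{1}{68}\right) = \frac{1}{136}$)
$z = i \sqrt{3661}$ ($z = \sqrt{-3777 + \left(-6080 + 6196\right)} = \sqrt{-3777 + 116} = \sqrt{-3661} = i \sqrt{3661} \approx 60.506 i$)
$-29893 - \left(z + \left(\left(8372 + j{\left(58,91 \right)}\right) + 5185\right)\right) = -29893 - \left(i \sqrt{3661} + \left(\left(8372 + \frac{1}{136}\right) + 5185\right)\right) = -29893 - \left(i \sqrt{3661} + \left(\frac{1138593}{136} + 5185\right)\right) = -29893 - \left(i \sqrt{3661} + \frac{1843753}{136}\right) = -29893 - \left(\frac{1843753}{136} + i \sqrt{3661}\right) = - \frac{5909201}{136} - i \sqrt{3661}$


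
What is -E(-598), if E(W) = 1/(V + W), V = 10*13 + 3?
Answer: 1/465 ≈ 0.0021505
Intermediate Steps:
V = 133 (V = 130 + 3 = 133)
E(W) = 1/(133 + W)
-E(-598) = -1/(133 - 598) = -1/(-465) = -1*(-1/465) = 1/465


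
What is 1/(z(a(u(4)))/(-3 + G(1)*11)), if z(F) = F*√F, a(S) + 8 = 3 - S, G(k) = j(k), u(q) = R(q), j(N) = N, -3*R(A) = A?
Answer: 24*I*√33/121 ≈ 1.1394*I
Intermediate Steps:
R(A) = -A/3
u(q) = -q/3
G(k) = k
a(S) = -5 - S (a(S) = -8 + (3 - S) = -5 - S)
z(F) = F^(3/2)
1/(z(a(u(4)))/(-3 + G(1)*11)) = 1/((-5 - (-1)*4/3)^(3/2)/(-3 + 1*11)) = 1/((-5 - 1*(-4/3))^(3/2)/(-3 + 11)) = 1/((-5 + 4/3)^(3/2)/8) = 1/((-11/3)^(3/2)*(⅛)) = 1/(-11*I*√33/9*(⅛)) = 1/(-11*I*√33/72) = 24*I*√33/121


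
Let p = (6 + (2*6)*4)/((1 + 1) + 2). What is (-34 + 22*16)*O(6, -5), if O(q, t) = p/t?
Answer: -4293/5 ≈ -858.60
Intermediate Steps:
p = 27/2 (p = (6 + 12*4)/(2 + 2) = (6 + 48)/4 = 54*(1/4) = 27/2 ≈ 13.500)
O(q, t) = 27/(2*t)
(-34 + 22*16)*O(6, -5) = (-34 + 22*16)*((27/2)/(-5)) = (-34 + 352)*((27/2)*(-1/5)) = 318*(-27/10) = -4293/5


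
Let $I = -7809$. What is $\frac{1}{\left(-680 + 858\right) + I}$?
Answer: $- \frac{1}{7631} \approx -0.00013104$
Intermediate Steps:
$\frac{1}{\left(-680 + 858\right) + I} = \frac{1}{\left(-680 + 858\right) - 7809} = \frac{1}{178 - 7809} = \frac{1}{-7631} = - \frac{1}{7631}$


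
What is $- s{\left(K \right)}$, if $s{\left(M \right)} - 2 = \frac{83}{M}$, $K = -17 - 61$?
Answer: $- \frac{73}{78} \approx -0.9359$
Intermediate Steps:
$K = -78$ ($K = -17 - 61 = -78$)
$s{\left(M \right)} = 2 + \frac{83}{M}$
$- s{\left(K \right)} = - (2 + \frac{83}{-78}) = - (2 + 83 \left(- \frac{1}{78}\right)) = - (2 - \frac{83}{78}) = \left(-1\right) \frac{73}{78} = - \frac{73}{78}$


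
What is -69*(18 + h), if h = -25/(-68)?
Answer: -86181/68 ≈ -1267.4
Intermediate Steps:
h = 25/68 (h = -25*(-1/68) = 25/68 ≈ 0.36765)
-69*(18 + h) = -69*(18 + 25/68) = -69*1249/68 = -86181/68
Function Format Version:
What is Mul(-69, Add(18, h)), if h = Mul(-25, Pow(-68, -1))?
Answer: Rational(-86181, 68) ≈ -1267.4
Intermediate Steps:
h = Rational(25, 68) (h = Mul(-25, Rational(-1, 68)) = Rational(25, 68) ≈ 0.36765)
Mul(-69, Add(18, h)) = Mul(-69, Add(18, Rational(25, 68))) = Mul(-69, Rational(1249, 68)) = Rational(-86181, 68)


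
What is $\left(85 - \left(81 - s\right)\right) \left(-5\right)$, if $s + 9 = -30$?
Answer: $175$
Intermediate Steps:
$s = -39$ ($s = -9 - 30 = -39$)
$\left(85 - \left(81 - s\right)\right) \left(-5\right) = \left(85 - \left(81 - -39\right)\right) \left(-5\right) = \left(85 - \left(81 + 39\right)\right) \left(-5\right) = \left(85 - 120\right) \left(-5\right) = \left(-35\right) \left(-5\right) = 175$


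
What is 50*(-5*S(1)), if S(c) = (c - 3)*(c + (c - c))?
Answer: 500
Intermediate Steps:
S(c) = c*(-3 + c) (S(c) = (-3 + c)*(c + 0) = (-3 + c)*c = c*(-3 + c))
50*(-5*S(1)) = 50*(-5*(-3 + 1)) = 50*(-5*(-2)) = 50*10 = 500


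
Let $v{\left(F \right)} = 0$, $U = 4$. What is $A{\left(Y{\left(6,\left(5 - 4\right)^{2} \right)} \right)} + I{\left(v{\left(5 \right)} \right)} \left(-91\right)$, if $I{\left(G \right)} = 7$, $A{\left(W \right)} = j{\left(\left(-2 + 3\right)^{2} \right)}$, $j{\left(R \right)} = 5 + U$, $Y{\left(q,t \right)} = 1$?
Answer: $-628$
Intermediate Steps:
$j{\left(R \right)} = 9$ ($j{\left(R \right)} = 5 + 4 = 9$)
$A{\left(W \right)} = 9$
$A{\left(Y{\left(6,\left(5 - 4\right)^{2} \right)} \right)} + I{\left(v{\left(5 \right)} \right)} \left(-91\right) = 9 + 7 \left(-91\right) = 9 - 637 = -628$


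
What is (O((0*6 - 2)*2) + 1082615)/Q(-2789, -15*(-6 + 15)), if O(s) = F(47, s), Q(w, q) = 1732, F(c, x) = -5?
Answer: 541305/866 ≈ 625.06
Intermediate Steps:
O(s) = -5
(O((0*6 - 2)*2) + 1082615)/Q(-2789, -15*(-6 + 15)) = (-5 + 1082615)/1732 = 1082610*(1/1732) = 541305/866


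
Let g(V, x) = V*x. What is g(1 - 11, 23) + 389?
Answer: 159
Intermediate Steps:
g(1 - 11, 23) + 389 = (1 - 11)*23 + 389 = -10*23 + 389 = -230 + 389 = 159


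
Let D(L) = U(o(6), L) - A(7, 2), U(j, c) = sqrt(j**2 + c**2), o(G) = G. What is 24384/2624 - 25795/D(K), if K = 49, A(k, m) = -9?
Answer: 10415991/96596 - 25795*sqrt(2437)/2356 ≈ -432.66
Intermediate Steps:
U(j, c) = sqrt(c**2 + j**2)
D(L) = 9 + sqrt(36 + L**2) (D(L) = sqrt(L**2 + 6**2) - 1*(-9) = sqrt(L**2 + 36) + 9 = sqrt(36 + L**2) + 9 = 9 + sqrt(36 + L**2))
24384/2624 - 25795/D(K) = 24384/2624 - 25795/(9 + sqrt(36 + 49**2)) = 24384*(1/2624) - 25795/(9 + sqrt(36 + 2401)) = 381/41 - 25795/(9 + sqrt(2437))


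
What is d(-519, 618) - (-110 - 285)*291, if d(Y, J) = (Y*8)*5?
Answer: 94185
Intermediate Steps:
d(Y, J) = 40*Y (d(Y, J) = (8*Y)*5 = 40*Y)
d(-519, 618) - (-110 - 285)*291 = 40*(-519) - (-110 - 285)*291 = -20760 - (-395)*291 = -20760 - 1*(-114945) = -20760 + 114945 = 94185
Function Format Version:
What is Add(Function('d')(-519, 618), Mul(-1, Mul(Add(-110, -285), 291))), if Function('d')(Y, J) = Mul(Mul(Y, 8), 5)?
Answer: 94185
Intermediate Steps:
Function('d')(Y, J) = Mul(40, Y) (Function('d')(Y, J) = Mul(Mul(8, Y), 5) = Mul(40, Y))
Add(Function('d')(-519, 618), Mul(-1, Mul(Add(-110, -285), 291))) = Add(Mul(40, -519), Mul(-1, Mul(Add(-110, -285), 291))) = Add(-20760, Mul(-1, Mul(-395, 291))) = Add(-20760, Mul(-1, -114945)) = Add(-20760, 114945) = 94185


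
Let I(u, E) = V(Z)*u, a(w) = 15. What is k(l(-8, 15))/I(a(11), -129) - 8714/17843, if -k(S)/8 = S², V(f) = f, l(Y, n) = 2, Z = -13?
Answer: -1128254/3479385 ≈ -0.32427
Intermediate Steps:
k(S) = -8*S²
I(u, E) = -13*u
k(l(-8, 15))/I(a(11), -129) - 8714/17843 = (-8*2²)/((-13*15)) - 8714/17843 = -8*4/(-195) - 8714*1/17843 = -32*(-1/195) - 8714/17843 = 32/195 - 8714/17843 = -1128254/3479385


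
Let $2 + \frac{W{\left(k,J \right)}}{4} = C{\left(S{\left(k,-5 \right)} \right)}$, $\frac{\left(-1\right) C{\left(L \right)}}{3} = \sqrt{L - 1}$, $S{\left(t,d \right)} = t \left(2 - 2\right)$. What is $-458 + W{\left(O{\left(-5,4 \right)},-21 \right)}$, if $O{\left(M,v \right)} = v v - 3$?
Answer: $-466 - 12 i \approx -466.0 - 12.0 i$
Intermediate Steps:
$O{\left(M,v \right)} = -3 + v^{2}$ ($O{\left(M,v \right)} = v^{2} - 3 = -3 + v^{2}$)
$S{\left(t,d \right)} = 0$ ($S{\left(t,d \right)} = t 0 = 0$)
$C{\left(L \right)} = - 3 \sqrt{-1 + L}$ ($C{\left(L \right)} = - 3 \sqrt{L - 1} = - 3 \sqrt{-1 + L}$)
$W{\left(k,J \right)} = -8 - 12 i$ ($W{\left(k,J \right)} = -8 + 4 \left(- 3 \sqrt{-1 + 0}\right) = -8 + 4 \left(- 3 \sqrt{-1}\right) = -8 + 4 \left(- 3 i\right) = -8 - 12 i$)
$-458 + W{\left(O{\left(-5,4 \right)},-21 \right)} = -458 - \left(8 + 12 i\right) = -466 - 12 i$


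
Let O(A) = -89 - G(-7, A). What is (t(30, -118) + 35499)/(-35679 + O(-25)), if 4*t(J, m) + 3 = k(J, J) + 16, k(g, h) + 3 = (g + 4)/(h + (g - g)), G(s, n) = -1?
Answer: -2130107/2146020 ≈ -0.99259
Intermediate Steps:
k(g, h) = -3 + (4 + g)/h (k(g, h) = -3 + (g + 4)/(h + (g - g)) = -3 + (4 + g)/(h + 0) = -3 + (4 + g)/h)
t(J, m) = 13/4 + (4 - 2*J)/(4*J) (t(J, m) = -¾ + ((4 + J - 3*J)/J + 16)/4 = -¾ + ((4 - 2*J)/J + 16)/4 = -¾ + (16 + (4 - 2*J)/J)/4 = -¾ + (4 + (4 - 2*J)/(4*J)) = 13/4 + (4 - 2*J)/(4*J))
O(A) = -88 (O(A) = -89 - 1*(-1) = -89 + 1 = -88)
(t(30, -118) + 35499)/(-35679 + O(-25)) = ((11/4 + 1/30) + 35499)/(-35679 - 88) = ((11/4 + 1/30) + 35499)/(-35767) = (167/60 + 35499)*(-1/35767) = (2130107/60)*(-1/35767) = -2130107/2146020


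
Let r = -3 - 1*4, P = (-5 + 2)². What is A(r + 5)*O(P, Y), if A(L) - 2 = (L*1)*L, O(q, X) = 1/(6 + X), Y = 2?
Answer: ¾ ≈ 0.75000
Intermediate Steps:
P = 9 (P = (-3)² = 9)
r = -7 (r = -3 - 4 = -7)
A(L) = 2 + L² (A(L) = 2 + (L*1)*L = 2 + L*L = 2 + L²)
A(r + 5)*O(P, Y) = (2 + (-7 + 5)²)/(6 + 2) = (2 + (-2)²)/8 = (2 + 4)*(⅛) = 6*(⅛) = ¾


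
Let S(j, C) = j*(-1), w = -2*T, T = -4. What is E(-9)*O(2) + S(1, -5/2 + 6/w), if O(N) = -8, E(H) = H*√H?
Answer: -1 + 216*I ≈ -1.0 + 216.0*I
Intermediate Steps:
E(H) = H^(3/2)
w = 8 (w = -2*(-4) = 8)
S(j, C) = -j
E(-9)*O(2) + S(1, -5/2 + 6/w) = (-9)^(3/2)*(-8) - 1*1 = -27*I*(-8) - 1 = 216*I - 1 = -1 + 216*I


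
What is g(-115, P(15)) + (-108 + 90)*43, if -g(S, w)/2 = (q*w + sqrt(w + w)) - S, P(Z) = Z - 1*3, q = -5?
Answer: -884 - 4*sqrt(6) ≈ -893.80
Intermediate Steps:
P(Z) = -3 + Z (P(Z) = Z - 3 = -3 + Z)
g(S, w) = 2*S + 10*w - 2*sqrt(2)*sqrt(w) (g(S, w) = -2*((-5*w + sqrt(w + w)) - S) = -2*((-5*w + sqrt(2*w)) - S) = -2*((-5*w + sqrt(2)*sqrt(w)) - S) = -2*(-S - 5*w + sqrt(2)*sqrt(w)) = 2*S + 10*w - 2*sqrt(2)*sqrt(w))
g(-115, P(15)) + (-108 + 90)*43 = (2*(-115) + 10*(-3 + 15) - 2*sqrt(2)*sqrt(-3 + 15)) + (-108 + 90)*43 = (-230 + 10*12 - 2*sqrt(2)*sqrt(12)) - 18*43 = (-230 + 120 - 2*sqrt(2)*2*sqrt(3)) - 774 = (-230 + 120 - 4*sqrt(6)) - 774 = (-110 - 4*sqrt(6)) - 774 = -884 - 4*sqrt(6)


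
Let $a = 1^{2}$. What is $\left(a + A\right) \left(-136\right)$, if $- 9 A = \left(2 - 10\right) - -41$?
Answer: $\frac{1088}{3} \approx 362.67$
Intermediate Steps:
$a = 1$
$A = - \frac{11}{3}$ ($A = - \frac{\left(2 - 10\right) - -41}{9} = - \frac{-8 + 41}{9} = \left(- \frac{1}{9}\right) 33 = - \frac{11}{3} \approx -3.6667$)
$\left(a + A\right) \left(-136\right) = \left(1 - \frac{11}{3}\right) \left(-136\right) = \left(- \frac{8}{3}\right) \left(-136\right) = \frac{1088}{3}$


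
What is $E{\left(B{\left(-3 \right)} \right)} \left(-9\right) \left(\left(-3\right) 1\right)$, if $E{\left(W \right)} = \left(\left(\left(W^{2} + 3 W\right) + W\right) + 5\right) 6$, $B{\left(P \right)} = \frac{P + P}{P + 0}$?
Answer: $2754$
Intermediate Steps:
$B{\left(P \right)} = 2$ ($B{\left(P \right)} = \frac{2 P}{P} = 2$)
$E{\left(W \right)} = 30 + 6 W^{2} + 24 W$ ($E{\left(W \right)} = \left(\left(W^{2} + 4 W\right) + 5\right) 6 = \left(5 + W^{2} + 4 W\right) 6 = 30 + 6 W^{2} + 24 W$)
$E{\left(B{\left(-3 \right)} \right)} \left(-9\right) \left(\left(-3\right) 1\right) = \left(30 + 6 \cdot 2^{2} + 24 \cdot 2\right) \left(-9\right) \left(\left(-3\right) 1\right) = \left(30 + 6 \cdot 4 + 48\right) \left(-9\right) \left(-3\right) = \left(30 + 24 + 48\right) \left(-9\right) \left(-3\right) = 102 \left(-9\right) \left(-3\right) = \left(-918\right) \left(-3\right) = 2754$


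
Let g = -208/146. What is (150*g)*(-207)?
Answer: 3229200/73 ≈ 44236.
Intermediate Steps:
g = -104/73 (g = -208*1/146 = -104/73 ≈ -1.4247)
(150*g)*(-207) = (150*(-104/73))*(-207) = -15600/73*(-207) = 3229200/73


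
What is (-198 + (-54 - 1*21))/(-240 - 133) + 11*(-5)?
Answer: -20242/373 ≈ -54.268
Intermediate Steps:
(-198 + (-54 - 1*21))/(-240 - 133) + 11*(-5) = (-198 + (-54 - 21))/(-373) - 55 = (-198 - 75)*(-1/373) - 55 = -273*(-1/373) - 55 = 273/373 - 55 = -20242/373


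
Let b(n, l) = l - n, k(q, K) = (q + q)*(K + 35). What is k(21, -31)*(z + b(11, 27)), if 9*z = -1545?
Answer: -26152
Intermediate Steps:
z = -515/3 (z = (⅑)*(-1545) = -515/3 ≈ -171.67)
k(q, K) = 2*q*(35 + K) (k(q, K) = (2*q)*(35 + K) = 2*q*(35 + K))
k(21, -31)*(z + b(11, 27)) = (2*21*(35 - 31))*(-515/3 + (27 - 1*11)) = (2*21*4)*(-515/3 + (27 - 11)) = 168*(-515/3 + 16) = 168*(-467/3) = -26152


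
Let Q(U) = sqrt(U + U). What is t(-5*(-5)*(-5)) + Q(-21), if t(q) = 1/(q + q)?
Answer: -1/250 + I*sqrt(42) ≈ -0.004 + 6.4807*I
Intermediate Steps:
Q(U) = sqrt(2)*sqrt(U) (Q(U) = sqrt(2*U) = sqrt(2)*sqrt(U))
t(q) = 1/(2*q)
t(-5*(-5)*(-5)) + Q(-21) = 1/(2*((-5*(-5)*(-5)))) + sqrt(2)*sqrt(-21) = 1/(2*((25*(-5)))) + sqrt(2)*(I*sqrt(21)) = (1/2)/(-125) + I*sqrt(42) = (1/2)*(-1/125) + I*sqrt(42) = -1/250 + I*sqrt(42)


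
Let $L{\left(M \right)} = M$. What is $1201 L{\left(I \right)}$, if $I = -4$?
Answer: $-4804$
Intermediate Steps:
$1201 L{\left(I \right)} = 1201 \left(-4\right) = -4804$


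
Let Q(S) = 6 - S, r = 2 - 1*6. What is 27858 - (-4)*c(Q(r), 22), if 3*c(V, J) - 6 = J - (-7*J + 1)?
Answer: 84298/3 ≈ 28099.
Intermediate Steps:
r = -4 (r = 2 - 6 = -4)
c(V, J) = 5/3 + 8*J/3 (c(V, J) = 2 + (J - (-7*J + 1))/3 = 2 + (J - (1 - 7*J))/3 = 2 + (J + (-1 + 7*J))/3 = 2 + (-1 + 8*J)/3 = 2 + (-⅓ + 8*J/3) = 5/3 + 8*J/3)
27858 - (-4)*c(Q(r), 22) = 27858 - (-4)*(5/3 + (8/3)*22) = 27858 - (-4)*(5/3 + 176/3) = 27858 - (-4)*181/3 = 27858 - 1*(-724/3) = 27858 + 724/3 = 84298/3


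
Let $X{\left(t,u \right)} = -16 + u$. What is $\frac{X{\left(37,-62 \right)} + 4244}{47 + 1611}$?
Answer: $\frac{2083}{829} \approx 2.5127$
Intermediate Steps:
$\frac{X{\left(37,-62 \right)} + 4244}{47 + 1611} = \frac{\left(-16 - 62\right) + 4244}{47 + 1611} = \frac{-78 + 4244}{1658} = 4166 \cdot \frac{1}{1658} = \frac{2083}{829}$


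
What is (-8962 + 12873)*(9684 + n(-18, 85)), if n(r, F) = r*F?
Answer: 31890294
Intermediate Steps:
n(r, F) = F*r
(-8962 + 12873)*(9684 + n(-18, 85)) = (-8962 + 12873)*(9684 + 85*(-18)) = 3911*(9684 - 1530) = 3911*8154 = 31890294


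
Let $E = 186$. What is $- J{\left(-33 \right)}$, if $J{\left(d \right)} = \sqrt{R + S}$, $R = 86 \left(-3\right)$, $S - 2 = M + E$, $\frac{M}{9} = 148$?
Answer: $- \sqrt{1262} \approx -35.525$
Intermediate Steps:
$M = 1332$ ($M = 9 \cdot 148 = 1332$)
$S = 1520$ ($S = 2 + \left(1332 + 186\right) = 2 + 1518 = 1520$)
$R = -258$
$J{\left(d \right)} = \sqrt{1262}$ ($J{\left(d \right)} = \sqrt{-258 + 1520} = \sqrt{1262}$)
$- J{\left(-33 \right)} = - \sqrt{1262}$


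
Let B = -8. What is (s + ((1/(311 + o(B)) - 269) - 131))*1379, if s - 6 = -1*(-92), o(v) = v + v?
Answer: -122853731/295 ≈ -4.1645e+5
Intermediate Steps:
o(v) = 2*v
s = 98 (s = 6 - 1*(-92) = 6 + 92 = 98)
(s + ((1/(311 + o(B)) - 269) - 131))*1379 = (98 + ((1/(311 + 2*(-8)) - 269) - 131))*1379 = (98 + ((1/(311 - 16) - 269) - 131))*1379 = (98 + ((1/295 - 269) - 131))*1379 = (98 + (-79354/295 - 131))*1379 = (98 - 117999/295)*1379 = -89089/295*1379 = -122853731/295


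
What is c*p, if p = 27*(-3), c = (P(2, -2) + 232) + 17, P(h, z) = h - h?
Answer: -20169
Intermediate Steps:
P(h, z) = 0
c = 249 (c = (0 + 232) + 17 = 232 + 17 = 249)
p = -81
c*p = 249*(-81) = -20169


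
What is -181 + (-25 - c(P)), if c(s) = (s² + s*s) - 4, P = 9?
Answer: -364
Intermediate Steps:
c(s) = -4 + 2*s² (c(s) = (s² + s²) - 4 = 2*s² - 4 = -4 + 2*s²)
-181 + (-25 - c(P)) = -181 + (-25 - (-4 + 2*9²)) = -181 + (-25 - (-4 + 2*81)) = -181 + (-25 - (-4 + 162)) = -181 + (-25 - 1*158) = -181 + (-25 - 158) = -181 - 183 = -364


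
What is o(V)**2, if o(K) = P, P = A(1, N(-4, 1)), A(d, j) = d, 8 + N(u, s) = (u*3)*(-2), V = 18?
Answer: 1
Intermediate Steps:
N(u, s) = -8 - 6*u (N(u, s) = -8 + (u*3)*(-2) = -8 + (3*u)*(-2) = -8 - 6*u)
P = 1
o(K) = 1
o(V)**2 = 1**2 = 1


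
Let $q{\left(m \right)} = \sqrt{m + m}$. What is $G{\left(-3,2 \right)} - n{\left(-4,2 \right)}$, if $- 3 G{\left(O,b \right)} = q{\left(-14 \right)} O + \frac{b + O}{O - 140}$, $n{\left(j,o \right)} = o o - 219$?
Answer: $\frac{92234}{429} + 2 i \sqrt{7} \approx 215.0 + 5.2915 i$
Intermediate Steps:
$n{\left(j,o \right)} = -219 + o^{2}$ ($n{\left(j,o \right)} = o^{2} - 219 = -219 + o^{2}$)
$q{\left(m \right)} = \sqrt{2} \sqrt{m}$ ($q{\left(m \right)} = \sqrt{2 m} = \sqrt{2} \sqrt{m}$)
$G{\left(O,b \right)} = - \frac{O + b}{3 \left(-140 + O\right)} - \frac{2 i O \sqrt{7}}{3}$ ($G{\left(O,b \right)} = - \frac{\sqrt{2} \sqrt{-14} O + \frac{b + O}{O - 140}}{3} = - \frac{\sqrt{2} i \sqrt{14} O + \frac{O + b}{-140 + O}}{3} = - \frac{2 i \sqrt{7} O + \frac{O + b}{-140 + O}}{3} = - \frac{2 i O \sqrt{7} + \frac{O + b}{-140 + O}}{3} = - \frac{\frac{O + b}{-140 + O} + 2 i O \sqrt{7}}{3} = - \frac{O + b}{3 \left(-140 + O\right)} - \frac{2 i O \sqrt{7}}{3}$)
$G{\left(-3,2 \right)} - n{\left(-4,2 \right)} = \frac{\left(-1\right) \left(-3\right) - 2 - 2 i \sqrt{7} \left(-3\right)^{2} + 280 i \left(-3\right) \sqrt{7}}{3 \left(-140 - 3\right)} - \left(-219 + 2^{2}\right) = \frac{3 - 2 - 2 i \sqrt{7} \cdot 9 - 840 i \sqrt{7}}{3 \left(-143\right)} - \left(-219 + 4\right) = \frac{1}{3} \left(- \frac{1}{143}\right) \left(3 - 2 - 18 i \sqrt{7} - 840 i \sqrt{7}\right) - -215 = \frac{1}{3} \left(- \frac{1}{143}\right) \left(1 - 858 i \sqrt{7}\right) + 215 = \left(- \frac{1}{429} + 2 i \sqrt{7}\right) + 215 = \frac{92234}{429} + 2 i \sqrt{7}$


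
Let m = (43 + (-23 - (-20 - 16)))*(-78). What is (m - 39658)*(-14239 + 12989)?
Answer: 55032500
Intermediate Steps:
m = -4368 (m = (43 + (-23 - 1*(-36)))*(-78) = (43 + (-23 + 36))*(-78) = (43 + 13)*(-78) = 56*(-78) = -4368)
(m - 39658)*(-14239 + 12989) = (-4368 - 39658)*(-14239 + 12989) = -44026*(-1250) = 55032500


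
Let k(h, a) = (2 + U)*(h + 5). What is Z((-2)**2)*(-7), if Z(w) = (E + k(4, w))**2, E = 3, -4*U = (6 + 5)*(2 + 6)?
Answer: -219303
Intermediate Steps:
U = -22 (U = -(6 + 5)*(2 + 6)/4 = -11*8/4 = -1/4*88 = -22)
k(h, a) = -100 - 20*h (k(h, a) = (2 - 22)*(h + 5) = -20*(5 + h) = -100 - 20*h)
Z(w) = 31329 (Z(w) = (3 + (-100 - 20*4))**2 = (3 + (-100 - 80))**2 = (3 - 180)**2 = (-177)**2 = 31329)
Z((-2)**2)*(-7) = 31329*(-7) = -219303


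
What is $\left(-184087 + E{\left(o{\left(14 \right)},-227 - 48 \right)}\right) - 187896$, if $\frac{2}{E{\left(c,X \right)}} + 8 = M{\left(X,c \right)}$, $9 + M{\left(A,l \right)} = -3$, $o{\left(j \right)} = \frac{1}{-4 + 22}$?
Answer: $- \frac{3719831}{10} \approx -3.7198 \cdot 10^{5}$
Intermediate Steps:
$o{\left(j \right)} = \frac{1}{18}$
$M{\left(A,l \right)} = -12$ ($M{\left(A,l \right)} = -9 - 3 = -12$)
$E{\left(c,X \right)} = - \frac{1}{10}$ ($E{\left(c,X \right)} = \frac{2}{-8 - 12} = \frac{2}{-20} = 2 \left(- \frac{1}{20}\right) = - \frac{1}{10}$)
$\left(-184087 + E{\left(o{\left(14 \right)},-227 - 48 \right)}\right) - 187896 = \left(-184087 - \frac{1}{10}\right) - 187896 = - \frac{1840871}{10} - 187896 = - \frac{3719831}{10}$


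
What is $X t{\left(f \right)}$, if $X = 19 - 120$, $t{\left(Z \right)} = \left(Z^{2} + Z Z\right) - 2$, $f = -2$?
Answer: $-606$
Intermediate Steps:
$t{\left(Z \right)} = -2 + 2 Z^{2}$ ($t{\left(Z \right)} = \left(Z^{2} + Z^{2}\right) - 2 = 2 Z^{2} - 2 = -2 + 2 Z^{2}$)
$X = -101$
$X t{\left(f \right)} = - 101 \left(-2 + 2 \left(-2\right)^{2}\right) = - 101 \left(-2 + 2 \cdot 4\right) = - 101 \left(-2 + 8\right) = \left(-101\right) 6 = -606$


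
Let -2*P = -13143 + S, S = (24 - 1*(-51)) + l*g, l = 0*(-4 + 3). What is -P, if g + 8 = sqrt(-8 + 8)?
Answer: -6534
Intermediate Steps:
l = 0 (l = 0*(-1) = 0)
g = -8 (g = -8 + sqrt(-8 + 8) = -8 + sqrt(0) = -8 + 0 = -8)
S = 75 (S = (24 - 1*(-51)) + 0*(-8) = (24 + 51) + 0 = 75 + 0 = 75)
P = 6534 (P = -(-13143 + 75)/2 = -1/2*(-13068) = 6534)
-P = -1*6534 = -6534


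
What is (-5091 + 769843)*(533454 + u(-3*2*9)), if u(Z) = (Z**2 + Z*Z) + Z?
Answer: 412378750464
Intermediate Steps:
u(Z) = Z + 2*Z**2 (u(Z) = (Z**2 + Z**2) + Z = 2*Z**2 + Z = Z + 2*Z**2)
(-5091 + 769843)*(533454 + u(-3*2*9)) = (-5091 + 769843)*(533454 + (-3*2*9)*(1 + 2*(-3*2*9))) = 764752*(533454 + (-6*9)*(1 + 2*(-6*9))) = 764752*(533454 - 54*(1 + 2*(-54))) = 764752*(533454 - 54*(1 - 108)) = 764752*(533454 - 54*(-107)) = 764752*(533454 + 5778) = 764752*539232 = 412378750464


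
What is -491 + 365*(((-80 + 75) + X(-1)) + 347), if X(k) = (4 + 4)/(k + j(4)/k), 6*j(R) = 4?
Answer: 122587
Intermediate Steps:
j(R) = ⅔ (j(R) = (⅙)*4 = ⅔)
X(k) = 8/(k + 2/(3*k)) (X(k) = (4 + 4)/(k + 2/(3*k)) = 8/(k + 2/(3*k)))
-491 + 365*(((-80 + 75) + X(-1)) + 347) = -491 + 365*(((-80 + 75) + 24*(-1)/(2 + 3*(-1)²)) + 347) = -491 + 365*((-5 + 24*(-1)/(2 + 3*1)) + 347) = -491 + 365*((-5 + 24*(-1)/(2 + 3)) + 347) = -491 + 365*((-5 + 24*(-1)/5) + 347) = -491 + 365*((-5 + 24*(-1)*(⅕)) + 347) = -491 + 365*((-5 - 24/5) + 347) = -491 + 365*(-49/5 + 347) = -491 + 365*(1686/5) = -491 + 123078 = 122587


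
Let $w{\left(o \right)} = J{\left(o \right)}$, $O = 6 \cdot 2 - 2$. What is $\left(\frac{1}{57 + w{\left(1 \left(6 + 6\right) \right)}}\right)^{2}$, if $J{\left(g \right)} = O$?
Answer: $\frac{1}{4489} \approx 0.00022277$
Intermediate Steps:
$O = 10$ ($O = 12 - 2 = 10$)
$J{\left(g \right)} = 10$
$w{\left(o \right)} = 10$
$\left(\frac{1}{57 + w{\left(1 \left(6 + 6\right) \right)}}\right)^{2} = \left(\frac{1}{57 + 10}\right)^{2} = \left(\frac{1}{67}\right)^{2} = \frac{1}{4489}$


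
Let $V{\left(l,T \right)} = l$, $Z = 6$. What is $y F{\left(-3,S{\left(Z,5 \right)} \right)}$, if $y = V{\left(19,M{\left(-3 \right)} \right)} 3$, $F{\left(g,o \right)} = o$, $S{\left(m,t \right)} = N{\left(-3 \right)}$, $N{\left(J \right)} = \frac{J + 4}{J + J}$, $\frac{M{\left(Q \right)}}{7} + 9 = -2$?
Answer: $- \frac{19}{2} \approx -9.5$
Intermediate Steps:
$M{\left(Q \right)} = -77$ ($M{\left(Q \right)} = -63 + 7 \left(-2\right) = -63 - 14 = -77$)
$N{\left(J \right)} = \frac{4 + J}{2 J}$
$S{\left(m,t \right)} = - \frac{1}{6}$ ($S{\left(m,t \right)} = \frac{4 - 3}{2 \left(-3\right)} = \frac{1}{2} \left(- \frac{1}{3}\right) 1 = - \frac{1}{6}$)
$y = 57$ ($y = 19 \cdot 3 = 57$)
$y F{\left(-3,S{\left(Z,5 \right)} \right)} = 57 \left(- \frac{1}{6}\right) = - \frac{19}{2}$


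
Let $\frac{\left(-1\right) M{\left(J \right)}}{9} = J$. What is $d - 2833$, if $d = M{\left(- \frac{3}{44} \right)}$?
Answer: $- \frac{124625}{44} \approx -2832.4$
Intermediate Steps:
$M{\left(J \right)} = - 9 J$
$d = \frac{27}{44}$ ($d = - 9 \left(- \frac{3}{44}\right) = - 9 \left(\left(-3\right) \frac{1}{44}\right) = \left(-9\right) \left(- \frac{3}{44}\right) = \frac{27}{44} \approx 0.61364$)
$d - 2833 = \frac{27}{44} - 2833 = - \frac{124625}{44}$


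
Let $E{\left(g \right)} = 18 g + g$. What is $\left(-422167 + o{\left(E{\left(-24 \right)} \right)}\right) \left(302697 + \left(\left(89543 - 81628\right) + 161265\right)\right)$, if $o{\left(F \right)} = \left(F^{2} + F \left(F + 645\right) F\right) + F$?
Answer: $18443414942309$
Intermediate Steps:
$E{\left(g \right)} = 19 g$
$o{\left(F \right)} = F + F^{2} + F^{2} \left(645 + F\right)$ ($o{\left(F \right)} = \left(F^{2} + F \left(645 + F\right) F\right) + F = \left(F^{2} + F^{2} \left(645 + F\right)\right) + F = F + F^{2} + F^{2} \left(645 + F\right)$)
$\left(-422167 + o{\left(E{\left(-24 \right)} \right)}\right) \left(302697 + \left(\left(89543 - 81628\right) + 161265\right)\right) = \left(-422167 + 19 \left(-24\right) \left(1 + \left(19 \left(-24\right)\right)^{2} + 646 \cdot 19 \left(-24\right)\right)\right) \left(302697 + \left(\left(89543 - 81628\right) + 161265\right)\right) = \left(-422167 - 456 \left(1 + \left(-456\right)^{2} + 646 \left(-456\right)\right)\right) \left(302697 + \left(7915 + 161265\right)\right) = \left(-422167 - 456 \left(1 + 207936 - 294576\right)\right) \left(302697 + 169180\right) = \left(-422167 - -39507384\right) 471877 = \left(-422167 + 39507384\right) 471877 = 39085217 \cdot 471877 = 18443414942309$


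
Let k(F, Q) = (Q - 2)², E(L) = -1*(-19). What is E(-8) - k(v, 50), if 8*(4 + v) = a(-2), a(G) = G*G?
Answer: -2285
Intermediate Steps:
E(L) = 19
a(G) = G²
v = -7/2 (v = -4 + (⅛)*(-2)² = -4 + (⅛)*4 = -4 + ½ = -7/2 ≈ -3.5000)
k(F, Q) = (-2 + Q)²
E(-8) - k(v, 50) = 19 - (-2 + 50)² = 19 - 1*48² = 19 - 1*2304 = 19 - 2304 = -2285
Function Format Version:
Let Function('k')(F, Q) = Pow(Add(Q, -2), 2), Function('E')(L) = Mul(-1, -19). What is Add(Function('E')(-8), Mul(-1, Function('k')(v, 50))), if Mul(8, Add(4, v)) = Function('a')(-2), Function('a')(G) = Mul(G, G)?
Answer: -2285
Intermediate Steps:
Function('E')(L) = 19
Function('a')(G) = Pow(G, 2)
v = Rational(-7, 2) (v = Add(-4, Mul(Rational(1, 8), Pow(-2, 2))) = Add(-4, Mul(Rational(1, 8), 4)) = Add(-4, Rational(1, 2)) = Rational(-7, 2) ≈ -3.5000)
Function('k')(F, Q) = Pow(Add(-2, Q), 2)
Add(Function('E')(-8), Mul(-1, Function('k')(v, 50))) = Add(19, Mul(-1, Pow(Add(-2, 50), 2))) = Add(19, Mul(-1, Pow(48, 2))) = Add(19, Mul(-1, 2304)) = Add(19, -2304) = -2285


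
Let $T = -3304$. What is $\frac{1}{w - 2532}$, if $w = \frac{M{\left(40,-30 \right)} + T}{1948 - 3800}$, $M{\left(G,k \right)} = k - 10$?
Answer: $- \frac{463}{1171480} \approx -0.00039523$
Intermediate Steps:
$M{\left(G,k \right)} = -10 + k$ ($M{\left(G,k \right)} = k - 10 = -10 + k$)
$w = \frac{836}{463}$ ($w = \frac{\left(-10 - 30\right) - 3304}{1948 - 3800} = \frac{-40 - 3304}{-1852} = \left(-3344\right) \left(- \frac{1}{1852}\right) = \frac{836}{463} \approx 1.8056$)
$\frac{1}{w - 2532} = \frac{1}{\frac{836}{463} - 2532} = \frac{1}{- \frac{1171480}{463}} = - \frac{463}{1171480}$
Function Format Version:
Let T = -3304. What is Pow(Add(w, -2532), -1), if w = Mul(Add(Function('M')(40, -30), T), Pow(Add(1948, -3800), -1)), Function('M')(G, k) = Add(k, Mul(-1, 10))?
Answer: Rational(-463, 1171480) ≈ -0.00039523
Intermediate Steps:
Function('M')(G, k) = Add(-10, k) (Function('M')(G, k) = Add(k, -10) = Add(-10, k))
w = Rational(836, 463) (w = Mul(Add(Add(-10, -30), -3304), Pow(Add(1948, -3800), -1)) = Mul(Add(-40, -3304), Pow(-1852, -1)) = Mul(-3344, Rational(-1, 1852)) = Rational(836, 463) ≈ 1.8056)
Pow(Add(w, -2532), -1) = Pow(Add(Rational(836, 463), -2532), -1) = Pow(Rational(-1171480, 463), -1) = Rational(-463, 1171480)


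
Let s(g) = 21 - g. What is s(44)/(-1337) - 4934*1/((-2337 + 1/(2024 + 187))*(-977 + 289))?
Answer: 4798489529/339499532624 ≈ 0.014134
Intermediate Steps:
s(44)/(-1337) - 4934*1/((-2337 + 1/(2024 + 187))*(-977 + 289)) = (21 - 1*44)/(-1337) - 4934*1/((-2337 + 1/(2024 + 187))*(-977 + 289)) = (21 - 44)*(-1/1337) - 4934*(-1/(688*(-2337 + 1/2211))) = -23*(-1/1337) - 4934*(-1/(688*(-2337 + 1/2211))) = 23/1337 - 4934/((-5167106/2211*(-688))) = 23/1337 - 4934/3554968928/2211 = 23/1337 - 4934*2211/3554968928 = 23/1337 - 5454537/1777484464 = 4798489529/339499532624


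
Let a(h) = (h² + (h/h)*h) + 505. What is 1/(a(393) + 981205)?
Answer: 1/1136552 ≈ 8.7985e-7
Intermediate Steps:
a(h) = 505 + h + h² (a(h) = (h² + 1*h) + 505 = (h² + h) + 505 = (h + h²) + 505 = 505 + h + h²)
1/(a(393) + 981205) = 1/((505 + 393 + 393²) + 981205) = 1/((505 + 393 + 154449) + 981205) = 1/(155347 + 981205) = 1/1136552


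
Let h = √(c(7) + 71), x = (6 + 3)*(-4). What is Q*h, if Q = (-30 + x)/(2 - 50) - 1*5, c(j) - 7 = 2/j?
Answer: -29*√959/28 ≈ -32.074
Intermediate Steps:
x = -36 (x = 9*(-4) = -36)
c(j) = 7 + 2/j
h = 2*√959/7 (h = √((7 + 2/7) + 71) = √(51/7 + 71) = √(548/7) = 2*√959/7 ≈ 8.8479)
Q = -29/8 (Q = (-30 - 36)/(2 - 50) - 1*5 = -66/(-48) - 5 = -66*(-1/48) - 5 = 11/8 - 5 = -29/8 ≈ -3.6250)
Q*h = -29*√959/28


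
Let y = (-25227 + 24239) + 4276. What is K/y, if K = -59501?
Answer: -59501/3288 ≈ -18.096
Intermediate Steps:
y = 3288 (y = -988 + 4276 = 3288)
K/y = -59501/3288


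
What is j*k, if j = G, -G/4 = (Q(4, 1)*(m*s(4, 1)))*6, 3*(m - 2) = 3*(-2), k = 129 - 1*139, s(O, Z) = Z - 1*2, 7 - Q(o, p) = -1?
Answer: 0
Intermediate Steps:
Q(o, p) = 8 (Q(o, p) = 7 - 1*(-1) = 7 + 1 = 8)
s(O, Z) = -2 + Z (s(O, Z) = Z - 2 = -2 + Z)
k = -10 (k = 129 - 139 = -10)
m = 0 (m = 2 + (3*(-2))/3 = 2 + (⅓)*(-6) = 2 - 2 = 0)
G = 0 (G = -4*8*(0*(-2 + 1))*6 = -4*8*(0*(-1))*6 = -4*8*0*6 = -0*6 = -4*0 = 0)
j = 0
j*k = 0*(-10) = 0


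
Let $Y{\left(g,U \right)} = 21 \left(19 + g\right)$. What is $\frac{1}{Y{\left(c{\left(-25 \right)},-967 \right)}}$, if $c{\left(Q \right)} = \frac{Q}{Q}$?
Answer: $\frac{1}{420} \approx 0.002381$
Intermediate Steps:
$c{\left(Q \right)} = 1$
$Y{\left(g,U \right)} = 399 + 21 g$
$\frac{1}{Y{\left(c{\left(-25 \right)},-967 \right)}} = \frac{1}{399 + 21 \cdot 1} = \frac{1}{399 + 21} = \frac{1}{420}$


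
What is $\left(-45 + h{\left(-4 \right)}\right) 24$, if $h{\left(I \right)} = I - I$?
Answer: $-1080$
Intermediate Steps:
$h{\left(I \right)} = 0$
$\left(-45 + h{\left(-4 \right)}\right) 24 = \left(-45 + 0\right) 24 = \left(-45\right) 24 = -1080$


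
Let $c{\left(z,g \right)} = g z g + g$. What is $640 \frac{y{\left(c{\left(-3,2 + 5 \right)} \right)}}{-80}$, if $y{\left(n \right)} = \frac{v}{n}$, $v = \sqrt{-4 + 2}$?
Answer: $\frac{2 i \sqrt{2}}{35} \approx 0.080812 i$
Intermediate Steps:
$v = i \sqrt{2}$ ($v = \sqrt{-2} = i \sqrt{2} \approx 1.4142 i$)
$c{\left(z,g \right)} = g + z g^{2}$ ($c{\left(z,g \right)} = z g^{2} + g = g + z g^{2}$)
$y{\left(n \right)} = \frac{i \sqrt{2}}{n}$
$640 \frac{y{\left(c{\left(-3,2 + 5 \right)} \right)}}{-80} = 640 \frac{i \sqrt{2} \frac{1}{\left(2 + 5\right) \left(1 + \left(2 + 5\right) \left(-3\right)\right)}}{-80} = 640 \frac{i \sqrt{2}}{7 \left(1 + 7 \left(-3\right)\right)} \left(- \frac{1}{80}\right) = 640 \frac{i \sqrt{2}}{7 \left(1 - 21\right)} \left(- \frac{1}{80}\right) = 640 \frac{i \sqrt{2}}{7 \left(-20\right)} \left(- \frac{1}{80}\right) = 640 \frac{i \sqrt{2}}{-140} \left(- \frac{1}{80}\right) = 640 i \sqrt{2} \left(- \frac{1}{140}\right) \left(- \frac{1}{80}\right) = 640 - \frac{i \sqrt{2}}{140} \left(- \frac{1}{80}\right) = 640 \frac{i \sqrt{2}}{11200} = \frac{2 i \sqrt{2}}{35}$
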